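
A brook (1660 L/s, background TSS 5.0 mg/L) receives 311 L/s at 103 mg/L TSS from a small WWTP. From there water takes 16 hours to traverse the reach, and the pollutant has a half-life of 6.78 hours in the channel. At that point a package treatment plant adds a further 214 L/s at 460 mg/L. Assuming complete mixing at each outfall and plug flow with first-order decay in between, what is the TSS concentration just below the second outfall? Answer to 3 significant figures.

48.6 mg/L

Mixed concentration C = ΣQC/ΣQ = (1660·5.000 + 311.0·103.0) / 1971 = 40330/1971 = 20.46 mg/L; combined flow 1971 L/s.
Half-life 6.78 h → k = ln 2 / 6.78 = 0.1022 h⁻¹ = 2.454 d⁻¹.
Applying C = C₀e^(−kt): 20.46 × 0.1948 = 3.986 mg/L.
Second outfall: C = (1971·3.986 + 214.0·460.0)/2185 = 48.65 mg/L.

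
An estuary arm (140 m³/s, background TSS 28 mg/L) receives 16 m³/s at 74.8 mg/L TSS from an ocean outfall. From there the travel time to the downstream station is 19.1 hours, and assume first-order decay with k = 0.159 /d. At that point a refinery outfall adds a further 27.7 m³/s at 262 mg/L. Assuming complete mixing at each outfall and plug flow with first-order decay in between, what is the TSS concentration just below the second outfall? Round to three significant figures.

64.1 mg/L

After mixing, C = (140.0·28.00 + 16.00·74.80) / 156.0 = 5117/156.0 = 32.80 mg/L; combined flow 156.0 m³/s.
Decay over the reach: 32.80·exp(−kt) = 32.80·0.8811 = 28.90 mg/L.
Second outfall: C = (156.0·28.90 + 27.70·262.0)/183.7 = 64.05 mg/L.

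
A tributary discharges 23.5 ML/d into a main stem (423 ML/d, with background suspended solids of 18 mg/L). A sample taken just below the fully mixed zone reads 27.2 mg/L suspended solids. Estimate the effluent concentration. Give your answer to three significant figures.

Mass balance: 423.0·18.00 + 23.50·Cₑ = 446.5·27.20
→ Cₑ = (446.5·27.20 − 423.0·18.00) / 23.50 = 192.8 mg/L.

193 mg/L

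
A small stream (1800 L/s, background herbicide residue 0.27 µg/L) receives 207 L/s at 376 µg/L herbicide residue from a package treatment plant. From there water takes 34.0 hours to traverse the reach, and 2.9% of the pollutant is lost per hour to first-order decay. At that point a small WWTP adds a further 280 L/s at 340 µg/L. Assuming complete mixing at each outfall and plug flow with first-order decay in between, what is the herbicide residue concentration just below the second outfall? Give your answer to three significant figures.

After mixing, C = (1800·0.2700 + 207.0·376.0) / 2007 = 78320/2007 = 39.02 µg/L; combined flow 2007 L/s.
2.9%/h lost → k = −ln(1 − 0.029) = 0.02943 h⁻¹.
Decay over the reach: 39.02·exp(−kt) = 39.02·0.3677 = 14.35 µg/L.
Second outfall: C = (2007·14.35 + 280.0·340.0)/2287 = 54.22 µg/L.

54.2 µg/L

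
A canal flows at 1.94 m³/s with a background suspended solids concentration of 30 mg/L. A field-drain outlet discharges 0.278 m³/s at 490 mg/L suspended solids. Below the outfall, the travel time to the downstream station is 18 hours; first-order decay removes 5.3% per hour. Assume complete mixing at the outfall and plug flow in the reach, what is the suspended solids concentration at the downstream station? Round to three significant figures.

Mass balance: C = (1.940·30.00 + 0.2780·490.0) / 2.218 = 194.4/2.218 = 87.66 mg/L.
5.3%/h lost → k = −ln(1 − 0.053) = 0.05446 h⁻¹.
Applying C = C₀e^(−kt): 87.66 × 0.3752 = 32.89 mg/L.

32.9 mg/L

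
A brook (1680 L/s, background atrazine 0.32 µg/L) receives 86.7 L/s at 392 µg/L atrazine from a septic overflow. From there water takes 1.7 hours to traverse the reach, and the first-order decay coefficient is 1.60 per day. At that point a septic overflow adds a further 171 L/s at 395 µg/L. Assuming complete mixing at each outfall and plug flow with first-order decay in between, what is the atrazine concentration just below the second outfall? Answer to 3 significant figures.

50.8 µg/L

Mass balance: C = (1680·0.3200 + 86.70·392.0) / 1767 = 34520/1767 = 19.54 µg/L; combined flow 1767 L/s.
Applying C = C₀e^(−kt): 19.54 × 0.8929 = 17.45 µg/L.
At the second outfall, C = (1767·17.45 + 171.0·395.0) / (1767 + 171.0) = 50.77 µg/L.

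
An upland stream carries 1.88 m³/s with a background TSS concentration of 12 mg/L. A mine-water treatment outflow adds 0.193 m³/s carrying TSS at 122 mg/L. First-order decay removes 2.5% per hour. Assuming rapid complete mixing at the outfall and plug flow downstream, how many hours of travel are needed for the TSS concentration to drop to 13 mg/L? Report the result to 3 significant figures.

After mixing, C = (1.880·12.00 + 0.1930·122.0) / 2.073 = 46.11/2.073 = 22.24 mg/L.
2.5%/h lost → k = −ln(1 − 0.025) = 0.02532 h⁻¹.
22.24·exp(−k·t) = 13 → t = ln(22.24/13)/k = 76360 s = 21.21 h.

21.2 h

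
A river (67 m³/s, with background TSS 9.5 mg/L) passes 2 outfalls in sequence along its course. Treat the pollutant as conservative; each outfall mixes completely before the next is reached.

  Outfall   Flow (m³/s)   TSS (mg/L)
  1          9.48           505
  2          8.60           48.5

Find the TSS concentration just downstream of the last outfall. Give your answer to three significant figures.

Outfall 1: combined Q = 76.48 m³/s; C = (67.00·9.500 + 9.480·505.0)/76.48 = 70.92 mg/L.
Outfall 2: combined Q = 85.08 m³/s; C = (76.48·70.92 + 8.600·48.50)/85.08 = 68.65 mg/L.

68.7 mg/L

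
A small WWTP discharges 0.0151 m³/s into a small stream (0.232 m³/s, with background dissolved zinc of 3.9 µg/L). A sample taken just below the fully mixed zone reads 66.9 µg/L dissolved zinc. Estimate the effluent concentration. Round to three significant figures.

Mass balance: 0.2320·3.900 + 0.01510·Cₑ = 0.2471·66.90
→ Cₑ = (0.2471·66.90 − 0.2320·3.900) / 0.01510 = 1035 µg/L.

1030 µg/L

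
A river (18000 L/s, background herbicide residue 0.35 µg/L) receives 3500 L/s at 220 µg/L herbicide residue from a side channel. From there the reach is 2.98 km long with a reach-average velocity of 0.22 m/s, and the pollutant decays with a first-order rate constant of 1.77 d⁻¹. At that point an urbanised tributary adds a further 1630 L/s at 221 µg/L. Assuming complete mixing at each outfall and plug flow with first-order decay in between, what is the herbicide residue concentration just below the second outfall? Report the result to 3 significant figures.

After mixing, C = (18000·0.3500 + 3500·220.0) / 21500 = 776300/21500 = 36.11 µg/L; combined flow 21500 L/s.
Travel time t = 2.98·1000 / 0.22 = 13550 s = 3.763 h.
Applying C = C₀e^(−kt): 36.11 × 0.7577 = 27.36 µg/L.
At the second outfall, C = (21500·27.36 + 1630·221.0) / (21500 + 1630) = 41.00 µg/L.

41.0 µg/L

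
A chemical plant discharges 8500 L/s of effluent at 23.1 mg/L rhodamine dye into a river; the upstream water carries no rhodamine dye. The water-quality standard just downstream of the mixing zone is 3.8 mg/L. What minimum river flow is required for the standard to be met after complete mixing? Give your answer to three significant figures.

43200 L/s

Set C_mix = 3.8: (Q·0 + 8500·23.10) / (Q + 8500) = 3.8
→ Q = 8500·(23.10 − 3.8)/(3.8 − 0) = 43170 L/s.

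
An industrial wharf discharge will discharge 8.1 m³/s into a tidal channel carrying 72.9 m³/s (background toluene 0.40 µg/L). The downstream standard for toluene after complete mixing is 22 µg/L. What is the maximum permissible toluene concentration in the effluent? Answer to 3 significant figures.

216 µg/L

At the limit, (Qr·Cr + Qe·Cₑ)/(Qr + Qe) = 22:
Cₑ = (81.00·22 − 72.90·0.4000) / 8.100 = 216.4 µg/L.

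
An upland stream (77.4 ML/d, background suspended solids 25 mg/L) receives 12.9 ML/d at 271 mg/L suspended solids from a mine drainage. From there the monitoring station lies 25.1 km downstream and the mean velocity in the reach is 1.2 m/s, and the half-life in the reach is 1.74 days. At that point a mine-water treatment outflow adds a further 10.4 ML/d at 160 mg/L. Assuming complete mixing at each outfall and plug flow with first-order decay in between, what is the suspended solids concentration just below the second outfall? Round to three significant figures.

Flow-weighted average: C = (77.40·25.00 + 12.90·271.0) / 90.30 = 5431/90.30 = 60.14 mg/L; combined flow 90.30 ML/d.
Travel time t = 25.1·1000 / 1.2 = 20920 s = 5.810 h.
Half-life 1.74 d → k = ln 2 / 1.74 = 0.3984 d⁻¹.
Decay over the reach: 60.14·exp(−kt) = 60.14·0.9081 = 54.61 mg/L.
Second outfall: C = (90.30·54.61 + 10.40·160.0)/100.7 = 65.50 mg/L.

65.5 mg/L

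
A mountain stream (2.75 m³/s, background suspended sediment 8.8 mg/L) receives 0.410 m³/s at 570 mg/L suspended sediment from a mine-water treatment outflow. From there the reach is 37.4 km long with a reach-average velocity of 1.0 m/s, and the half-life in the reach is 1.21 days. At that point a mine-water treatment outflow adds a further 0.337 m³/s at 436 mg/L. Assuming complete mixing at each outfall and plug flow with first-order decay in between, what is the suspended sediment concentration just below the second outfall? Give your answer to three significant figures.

99.6 mg/L

Conservation of mass: C = (2.750·8.800 + 0.4100·570.0) / 3.160 = 257.9/3.160 = 81.61 mg/L; combined flow 3.160 m³/s.
Travel time t = 37.4·1000 / 1.0 = 37400 s = 10.39 h.
Half-life 1.21 d → k = ln 2 / 1.21 = 0.5728 d⁻¹.
After decay, C = 81.61 × e^(−kt) = 81.61 × 0.7804 = 63.69 mg/L.
Second outfall: C = (3.160·63.69 + 0.3370·436.0)/3.497 = 99.57 mg/L.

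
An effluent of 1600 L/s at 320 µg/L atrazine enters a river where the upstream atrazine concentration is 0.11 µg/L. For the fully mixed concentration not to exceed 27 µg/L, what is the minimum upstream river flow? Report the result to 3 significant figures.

17400 L/s

Set C_mix = 27: (Q·0.1100 + 1600·320.0) / (Q + 1600) = 27
→ Q = 1600·(320.0 − 27)/(27 − 0.1100) = 17430 L/s.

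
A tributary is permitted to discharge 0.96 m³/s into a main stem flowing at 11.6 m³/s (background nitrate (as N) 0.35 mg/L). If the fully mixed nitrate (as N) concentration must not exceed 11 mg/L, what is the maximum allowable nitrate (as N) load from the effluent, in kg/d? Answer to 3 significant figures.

11600 kg/d

Mass balance at the limit: 11.60·0.3500 + 0.9600·Cₑ = 12.56·11 → Cₑ = 139.7 mg/L.
Load = 0.9600 m³/s × 139.7 g/m³ × 86 400 s/d = 11590 kg/d.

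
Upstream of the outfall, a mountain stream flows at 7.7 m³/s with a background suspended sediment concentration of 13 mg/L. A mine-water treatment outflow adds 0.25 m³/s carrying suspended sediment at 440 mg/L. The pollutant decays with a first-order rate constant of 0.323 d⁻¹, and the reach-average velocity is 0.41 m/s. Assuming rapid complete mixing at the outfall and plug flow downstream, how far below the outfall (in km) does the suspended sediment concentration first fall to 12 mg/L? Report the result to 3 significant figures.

86.6 km

Mass balance: C = (7.700·13.00 + 0.2500·440.0) / 7.950 = 210.1/7.950 = 26.43 mg/L.
Set 26.43·exp(−k·t) = 12 → t = ln(26.43/12)/k = 211200 s = 58.66 h.
Distance = v·t = 0.41·211200 = 86590 m = 86.59 km.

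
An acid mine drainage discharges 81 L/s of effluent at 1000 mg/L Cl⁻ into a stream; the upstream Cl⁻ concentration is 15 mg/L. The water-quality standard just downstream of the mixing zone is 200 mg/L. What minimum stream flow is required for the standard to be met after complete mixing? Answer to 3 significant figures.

Set C_mix = 200: (Q·15.00 + 81.00·1000) / (Q + 81.00) = 200
→ Q = 81.00·(1000 − 200)/(200 − 15.00) = 350.3 L/s.

350 L/s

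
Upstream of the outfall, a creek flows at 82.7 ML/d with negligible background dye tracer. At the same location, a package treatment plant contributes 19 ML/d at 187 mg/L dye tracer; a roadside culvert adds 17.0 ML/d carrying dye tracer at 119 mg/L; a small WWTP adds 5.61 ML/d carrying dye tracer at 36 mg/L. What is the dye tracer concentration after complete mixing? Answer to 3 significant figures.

After mixing, C = (82.70·0 + 19.00·187.0 + 17.00·119.0 + 5.610·36.00) / 124.3 = 5778/124.3 = 46.48 mg/L.

46.5 mg/L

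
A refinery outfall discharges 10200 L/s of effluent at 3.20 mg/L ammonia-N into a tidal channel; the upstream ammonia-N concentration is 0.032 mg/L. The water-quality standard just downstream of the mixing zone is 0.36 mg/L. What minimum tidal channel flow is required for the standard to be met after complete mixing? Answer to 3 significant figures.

88300 L/s

Set C_mix = 0.36: (Q·0.03200 + 10200·3.200) / (Q + 10200) = 0.36
→ Q = 10200·(3.200 − 0.36)/(0.36 − 0.03200) = 88320 L/s.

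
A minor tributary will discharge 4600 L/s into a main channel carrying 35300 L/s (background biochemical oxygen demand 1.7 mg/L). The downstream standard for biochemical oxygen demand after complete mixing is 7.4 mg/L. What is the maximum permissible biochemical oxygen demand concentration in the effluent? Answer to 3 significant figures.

51.1 mg/L

At the limit, (Qr·Cr + Qe·Cₑ)/(Qr + Qe) = 7.4:
Cₑ = (39900·7.4 − 35300·1.700) / 4600 = 51.14 mg/L.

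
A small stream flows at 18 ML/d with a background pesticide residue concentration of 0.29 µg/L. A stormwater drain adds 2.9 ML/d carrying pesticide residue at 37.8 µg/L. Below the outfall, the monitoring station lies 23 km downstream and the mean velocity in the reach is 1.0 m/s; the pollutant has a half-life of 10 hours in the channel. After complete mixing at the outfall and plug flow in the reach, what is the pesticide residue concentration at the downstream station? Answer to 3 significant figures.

Mass balance: C = (18.00·0.2900 + 2.900·37.80) / 20.90 = 114.8/20.90 = 5.495 µg/L.
Travel time t = 23·1000 / 1.0 = 23000 s = 6.389 h.
Half-life 10 h → k = ln 2 / 10 = 0.06931 h⁻¹ = 1.664 d⁻¹.
After decay, C = 5.495 × e^(−kt) = 5.495 × 0.6422 = 3.529 µg/L.

3.53 µg/L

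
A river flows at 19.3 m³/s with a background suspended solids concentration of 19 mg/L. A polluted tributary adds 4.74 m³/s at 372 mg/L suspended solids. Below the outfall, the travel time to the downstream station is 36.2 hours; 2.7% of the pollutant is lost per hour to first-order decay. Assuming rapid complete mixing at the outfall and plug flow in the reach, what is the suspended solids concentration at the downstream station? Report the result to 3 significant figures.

Mass balance: C = (19.30·19.00 + 4.740·372.0) / 24.04 = 2130/24.04 = 88.60 mg/L.
2.7%/h lost → k = −ln(1 − 0.027) = 0.02737 h⁻¹.
First-order decay: C = 88.60·exp(−k·t) = 88.60·0.3713 = 32.89 mg/L.

32.9 mg/L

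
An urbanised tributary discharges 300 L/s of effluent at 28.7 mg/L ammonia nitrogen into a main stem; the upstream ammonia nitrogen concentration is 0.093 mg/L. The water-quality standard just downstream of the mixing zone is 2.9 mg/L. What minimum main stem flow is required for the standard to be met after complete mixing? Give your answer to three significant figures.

2760 L/s

Set C_mix = 2.9: (Q·0.09300 + 300.0·28.70) / (Q + 300.0) = 2.9
→ Q = 300.0·(28.70 − 2.9)/(2.9 − 0.09300) = 2757 L/s.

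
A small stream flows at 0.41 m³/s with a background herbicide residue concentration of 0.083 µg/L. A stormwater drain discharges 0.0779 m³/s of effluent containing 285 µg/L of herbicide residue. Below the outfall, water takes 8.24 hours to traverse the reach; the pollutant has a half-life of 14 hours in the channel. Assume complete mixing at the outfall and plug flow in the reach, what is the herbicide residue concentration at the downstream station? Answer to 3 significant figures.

30.3 µg/L

Flow-weighted average: C = (0.4100·0.08300 + 0.07790·285.0) / 0.4879 = 22.24/0.4879 = 45.57 µg/L.
Half-life 14 h → k = ln 2 / 14 = 0.04951 h⁻¹ = 1.188 d⁻¹.
First-order decay: C = 45.57·exp(−k·t) = 45.57·0.6650 = 30.31 µg/L.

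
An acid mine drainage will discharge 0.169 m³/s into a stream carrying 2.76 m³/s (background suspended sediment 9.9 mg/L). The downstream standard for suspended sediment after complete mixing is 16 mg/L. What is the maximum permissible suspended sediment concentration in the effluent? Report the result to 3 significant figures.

116 mg/L

At the limit, (Qr·Cr + Qe·Cₑ)/(Qr + Qe) = 16:
Cₑ = (2.929·16 − 2.760·9.900) / 0.1690 = 115.6 mg/L.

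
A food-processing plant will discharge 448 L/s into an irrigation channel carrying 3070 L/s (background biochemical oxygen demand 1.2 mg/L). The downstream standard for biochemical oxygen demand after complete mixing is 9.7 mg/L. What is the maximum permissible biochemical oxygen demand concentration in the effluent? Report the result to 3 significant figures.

At the limit, (Qr·Cr + Qe·Cₑ)/(Qr + Qe) = 9.7:
Cₑ = (3518·9.7 − 3070·1.200) / 448.0 = 67.95 mg/L.

67.9 mg/L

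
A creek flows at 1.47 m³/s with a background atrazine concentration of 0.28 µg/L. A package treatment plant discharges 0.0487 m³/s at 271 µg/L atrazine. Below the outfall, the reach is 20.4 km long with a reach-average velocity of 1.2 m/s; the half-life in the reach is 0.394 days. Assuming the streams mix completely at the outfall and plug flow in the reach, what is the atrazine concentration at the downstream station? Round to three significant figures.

Conservation of mass: C = (1.470·0.2800 + 0.04870·271.0) / 1.519 = 13.61/1.519 = 8.961 µg/L.
Travel time t = 20.4·1000 / 1.2 = 17000 s = 4.722 h.
Half-life 0.394 d → k = ln 2 / 0.394 = 1.759 d⁻¹.
After decay, C = 8.961 × e^(−kt) = 8.961 × 0.7074 = 6.339 µg/L.

6.34 µg/L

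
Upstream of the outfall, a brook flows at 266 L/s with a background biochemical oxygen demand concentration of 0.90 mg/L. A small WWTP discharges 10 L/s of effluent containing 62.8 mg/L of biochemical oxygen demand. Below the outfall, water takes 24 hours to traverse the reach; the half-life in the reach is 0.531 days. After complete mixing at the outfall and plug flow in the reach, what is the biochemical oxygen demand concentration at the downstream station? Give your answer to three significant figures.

0.852 mg/L

Flow-weighted average: C = (266.0·0.9000 + 10.00·62.80) / 276.0 = 867.4/276.0 = 3.143 mg/L.
Half-life 0.531 d → k = ln 2 / 0.531 = 1.305 d⁻¹.
After decay, C = 3.143 × e^(−kt) = 3.143 × 0.2711 = 0.8519 mg/L.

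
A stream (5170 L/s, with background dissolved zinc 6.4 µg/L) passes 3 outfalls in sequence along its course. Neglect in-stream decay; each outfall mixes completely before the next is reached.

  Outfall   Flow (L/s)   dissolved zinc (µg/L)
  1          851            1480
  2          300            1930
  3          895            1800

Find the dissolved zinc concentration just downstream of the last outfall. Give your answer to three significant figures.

Below outfall 1: Q → 6021 L/s, C = (5170·6.400 + 851.0·1480)/6021 = 214.7 µg/L.
Below outfall 2: Q → 6321 L/s, C = (6021·214.7 + 300.0·1930)/6321 = 296.1 µg/L.
Below outfall 3: Q → 7216 L/s, C = (6321·296.1 + 895.0·1800)/7216 = 482.6 µg/L.

483 µg/L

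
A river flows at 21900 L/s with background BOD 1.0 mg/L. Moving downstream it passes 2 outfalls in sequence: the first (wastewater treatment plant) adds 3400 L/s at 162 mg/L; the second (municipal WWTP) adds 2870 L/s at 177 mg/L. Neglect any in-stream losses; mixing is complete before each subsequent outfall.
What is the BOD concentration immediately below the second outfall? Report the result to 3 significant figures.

38.4 mg/L

After outfall 1: Q = 21900 + 3400 = 25300 L/s; C = (21900·1.000 + 3400·162.0)/25300 = 22.64 mg/L.
After outfall 2: Q = 25300 + 2870 = 28170 L/s; C = (25300·22.64 + 2870·177.0)/28170 = 38.36 mg/L.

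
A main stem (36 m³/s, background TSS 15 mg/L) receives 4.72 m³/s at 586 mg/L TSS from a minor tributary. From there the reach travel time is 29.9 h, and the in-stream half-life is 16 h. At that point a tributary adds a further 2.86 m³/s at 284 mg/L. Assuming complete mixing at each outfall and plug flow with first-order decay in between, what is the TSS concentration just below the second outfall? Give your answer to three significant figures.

Mass balance: C = (36.00·15.00 + 4.720·586.0) / 40.72 = 3306/40.72 = 81.19 mg/L; combined flow 40.72 m³/s.
Half-life 16 h → k = ln 2 / 16 = 0.04332 h⁻¹ = 1.040 d⁻¹.
Decay over the reach: 81.19·exp(−kt) = 81.19·0.2738 = 22.23 mg/L.
Second outfall: C = (40.72·22.23 + 2.860·284.0)/43.58 = 39.41 mg/L.

39.4 mg/L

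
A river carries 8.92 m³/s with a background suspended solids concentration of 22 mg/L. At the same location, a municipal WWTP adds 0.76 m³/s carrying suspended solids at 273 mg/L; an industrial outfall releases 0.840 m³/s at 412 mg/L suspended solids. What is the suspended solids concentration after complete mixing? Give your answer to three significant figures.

71.3 mg/L

Mixed concentration C = ΣQC/ΣQ = (8.920·22.00 + 0.7600·273.0 + 0.8400·412.0) / 10.52 = 749.8/10.52 = 71.27 mg/L.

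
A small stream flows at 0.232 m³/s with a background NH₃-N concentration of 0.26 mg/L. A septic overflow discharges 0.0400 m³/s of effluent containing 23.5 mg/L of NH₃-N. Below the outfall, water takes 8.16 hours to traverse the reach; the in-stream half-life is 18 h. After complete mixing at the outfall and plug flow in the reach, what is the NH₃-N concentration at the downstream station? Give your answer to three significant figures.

2.69 mg/L

After mixing, C = (0.2320·0.2600 + 0.04000·23.50) / 0.2720 = 1.000/0.2720 = 3.678 mg/L.
Half-life 18 h → k = ln 2 / 18 = 0.03851 h⁻¹ = 0.9242 d⁻¹.
Decay over the reach: 3.678·exp(−kt) = 3.678·0.7304 = 2.686 mg/L.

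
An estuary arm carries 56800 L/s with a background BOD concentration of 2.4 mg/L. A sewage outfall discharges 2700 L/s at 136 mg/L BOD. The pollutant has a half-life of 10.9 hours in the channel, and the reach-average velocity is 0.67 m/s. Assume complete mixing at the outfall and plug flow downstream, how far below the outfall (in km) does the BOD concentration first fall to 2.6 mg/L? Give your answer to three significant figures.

After mixing, C = (56800·2.400 + 2700·136.0) / 59500 = 503500/59500 = 8.463 mg/L.
Half-life 10.9 h → k = ln 2 / 10.9 = 0.06359 h⁻¹ = 1.526 d⁻¹.
Set 8.463·exp(−k·t) = 2.6 → t = ln(8.463/2.6)/k = 66810 s = 18.56 h.
Distance = v·t = 0.67·66810 = 44760 m = 44.76 km.

44.8 km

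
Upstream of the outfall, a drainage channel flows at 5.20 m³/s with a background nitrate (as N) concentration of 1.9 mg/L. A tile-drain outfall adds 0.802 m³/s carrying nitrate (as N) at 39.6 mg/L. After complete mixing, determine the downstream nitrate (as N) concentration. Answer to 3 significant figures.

6.94 mg/L

Mixed concentration C = ΣQC/ΣQ = (5.200·1.900 + 0.8020·39.60) / 6.002 = 41.64/6.002 = 6.938 mg/L.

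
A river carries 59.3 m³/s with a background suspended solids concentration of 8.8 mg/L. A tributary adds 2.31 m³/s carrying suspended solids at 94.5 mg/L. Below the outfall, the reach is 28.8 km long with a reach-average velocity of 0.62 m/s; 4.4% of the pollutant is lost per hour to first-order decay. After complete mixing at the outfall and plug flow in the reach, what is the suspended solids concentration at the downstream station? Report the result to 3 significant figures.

Flow-weighted average: C = (59.30·8.800 + 2.310·94.50) / 61.61 = 740.1/61.61 = 12.01 mg/L.
Travel time t = 28.8·1000 / 0.62 = 46450 s = 12.90 h.
4.4%/h lost → k = −ln(1 − 0.044) = 0.04500 h⁻¹.
First-order decay: C = 12.01·exp(−k·t) = 12.01·0.5596 = 6.722 mg/L.

6.72 mg/L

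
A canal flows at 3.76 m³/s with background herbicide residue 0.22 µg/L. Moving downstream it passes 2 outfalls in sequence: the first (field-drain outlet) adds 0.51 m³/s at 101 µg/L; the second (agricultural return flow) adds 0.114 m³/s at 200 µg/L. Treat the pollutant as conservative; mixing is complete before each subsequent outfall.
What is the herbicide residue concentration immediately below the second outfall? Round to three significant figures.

Below outfall 1: Q → 4.270 m³/s, C = (3.760·0.2200 + 0.5100·101.0)/4.270 = 12.26 µg/L.
Below outfall 2: Q → 4.384 m³/s, C = (4.270·12.26 + 0.1140·200.0)/4.384 = 17.14 µg/L.

17.1 µg/L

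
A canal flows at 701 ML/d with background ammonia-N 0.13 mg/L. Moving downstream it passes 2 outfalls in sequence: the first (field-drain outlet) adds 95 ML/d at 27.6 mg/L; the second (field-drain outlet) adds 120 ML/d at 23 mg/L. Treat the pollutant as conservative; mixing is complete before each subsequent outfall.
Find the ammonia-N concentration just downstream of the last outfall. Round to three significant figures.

5.98 mg/L

After outfall 1: Q = 701.0 + 95.00 = 796.0 ML/d; C = (701.0·0.1300 + 95.00·27.60)/796.0 = 3.408 mg/L.
After outfall 2: Q = 796.0 + 120.0 = 916.0 ML/d; C = (796.0·3.408 + 120.0·23.00)/916.0 = 5.975 mg/L.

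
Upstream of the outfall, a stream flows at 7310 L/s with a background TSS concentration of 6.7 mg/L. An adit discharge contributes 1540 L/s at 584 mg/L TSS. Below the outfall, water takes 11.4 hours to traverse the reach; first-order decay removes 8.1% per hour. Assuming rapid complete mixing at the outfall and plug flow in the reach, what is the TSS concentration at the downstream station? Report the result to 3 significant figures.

Mass balance: C = (7310·6.700 + 1540·584.0) / 8850 = 948300/8850 = 107.2 mg/L.
8.1%/h lost → k = −ln(1 − 0.081) = 0.08447 h⁻¹.
Decay over the reach: 107.2·exp(−kt) = 107.2·0.3818 = 40.91 mg/L.

40.9 mg/L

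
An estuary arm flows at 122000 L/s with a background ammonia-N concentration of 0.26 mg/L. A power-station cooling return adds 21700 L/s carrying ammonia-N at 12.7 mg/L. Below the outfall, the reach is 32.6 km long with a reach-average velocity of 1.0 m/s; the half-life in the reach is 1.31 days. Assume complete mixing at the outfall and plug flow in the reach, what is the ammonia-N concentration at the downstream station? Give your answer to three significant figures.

Flow-weighted average: C = (122000·0.2600 + 21700·12.70) / 143700 = 307300/143700 = 2.139 mg/L.
Travel time t = 32.6·1000 / 1.0 = 32600 s = 9.056 h.
Half-life 1.31 d → k = ln 2 / 1.31 = 0.5291 d⁻¹.
Applying C = C₀e^(−kt): 2.139 × 0.8190 = 1.752 mg/L.

1.75 mg/L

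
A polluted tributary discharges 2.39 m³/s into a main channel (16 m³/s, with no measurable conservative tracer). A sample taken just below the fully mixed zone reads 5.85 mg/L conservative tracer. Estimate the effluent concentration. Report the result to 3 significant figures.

45.0 mg/L

Mass balance: 16.00·0 + 2.390·Cₑ = 18.39·5.850
→ Cₑ = (18.39·5.850 − 16.00·0) / 2.390 = 45.01 mg/L.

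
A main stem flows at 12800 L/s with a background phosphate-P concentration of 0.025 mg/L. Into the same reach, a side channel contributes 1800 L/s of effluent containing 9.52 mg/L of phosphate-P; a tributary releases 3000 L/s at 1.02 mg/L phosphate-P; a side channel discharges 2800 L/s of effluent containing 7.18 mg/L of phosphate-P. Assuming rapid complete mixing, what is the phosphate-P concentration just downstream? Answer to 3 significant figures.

1.99 mg/L

Mixed concentration C = ΣQC/ΣQ = (12800·0.02500 + 1800·9.520 + 3000·1.020 + 2800·7.180) / 20400 = 40620/20400 = 1.991 mg/L.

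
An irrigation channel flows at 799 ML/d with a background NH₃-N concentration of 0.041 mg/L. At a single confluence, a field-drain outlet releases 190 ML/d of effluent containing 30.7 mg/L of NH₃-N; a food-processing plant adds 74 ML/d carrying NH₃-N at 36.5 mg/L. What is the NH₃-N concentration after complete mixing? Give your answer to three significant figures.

Conservation of mass: C = (799.0·0.04100 + 190.0·30.70 + 74.00·36.50) / 1063 = 8567/1063 = 8.059 mg/L.

8.06 mg/L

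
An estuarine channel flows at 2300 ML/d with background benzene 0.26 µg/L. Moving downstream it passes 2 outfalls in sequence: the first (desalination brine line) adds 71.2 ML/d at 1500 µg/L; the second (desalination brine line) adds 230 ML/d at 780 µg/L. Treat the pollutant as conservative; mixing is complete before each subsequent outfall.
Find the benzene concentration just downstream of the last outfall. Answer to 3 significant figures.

110 µg/L

After outfall 1: Q = 2300 + 71.20 = 2371 ML/d; C = (2300·0.2600 + 71.20·1500)/2371 = 45.29 µg/L.
After outfall 2: Q = 2371 + 230.0 = 2601 ML/d; C = (2371·45.29 + 230.0·780.0)/2601 = 110.3 µg/L.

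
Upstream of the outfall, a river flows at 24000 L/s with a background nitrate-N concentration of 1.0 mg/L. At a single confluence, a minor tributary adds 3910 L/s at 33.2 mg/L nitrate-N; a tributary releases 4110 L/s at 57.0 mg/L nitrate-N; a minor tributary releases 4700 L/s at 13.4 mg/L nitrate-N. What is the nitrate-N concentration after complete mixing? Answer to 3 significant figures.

Mass balance: C = (24000·1.000 + 3910·33.20 + 4110·57.00 + 4700·13.40) / 36720 = 451100/36720 = 12.28 mg/L.

12.3 mg/L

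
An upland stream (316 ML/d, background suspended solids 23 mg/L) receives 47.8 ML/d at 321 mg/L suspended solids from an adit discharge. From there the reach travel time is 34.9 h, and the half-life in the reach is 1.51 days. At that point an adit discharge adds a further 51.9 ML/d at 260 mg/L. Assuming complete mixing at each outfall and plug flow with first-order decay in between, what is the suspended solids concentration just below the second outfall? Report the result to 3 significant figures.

After mixing, C = (316.0·23.00 + 47.80·321.0) / 363.8 = 22610/363.8 = 62.15 mg/L; combined flow 363.8 ML/d.
Half-life 1.51 d → k = ln 2 / 1.51 = 0.4590 d⁻¹.
After decay, C = 62.15 × e^(−kt) = 62.15 × 0.5130 = 31.88 mg/L.
At the second outfall, C = (363.8·31.88 + 51.90·260.0) / (363.8 + 51.90) = 60.36 mg/L.

60.4 mg/L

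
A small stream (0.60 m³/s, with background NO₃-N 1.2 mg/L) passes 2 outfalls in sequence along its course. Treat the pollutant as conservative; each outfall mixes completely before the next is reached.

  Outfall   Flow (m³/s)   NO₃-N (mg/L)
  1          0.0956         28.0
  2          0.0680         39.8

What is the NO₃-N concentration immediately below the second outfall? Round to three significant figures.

After outfall 1: Q = 0.6000 + 0.09560 = 0.6956 m³/s; C = (0.6000·1.200 + 0.09560·28.00)/0.6956 = 4.883 mg/L.
After outfall 2: Q = 0.6956 + 0.06800 = 0.7636 m³/s; C = (0.6956·4.883 + 0.06800·39.80)/0.7636 = 7.993 mg/L.

7.99 mg/L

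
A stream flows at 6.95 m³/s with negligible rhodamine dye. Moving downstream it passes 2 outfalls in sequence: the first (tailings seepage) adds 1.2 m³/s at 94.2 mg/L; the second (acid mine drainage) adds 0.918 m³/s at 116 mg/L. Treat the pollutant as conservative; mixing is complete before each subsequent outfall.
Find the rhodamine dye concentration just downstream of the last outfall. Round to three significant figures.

24.2 mg/L

Outfall 1: combined Q = 8.150 m³/s; C = (6.950·0 + 1.200·94.20)/8.150 = 13.87 mg/L.
Outfall 2: combined Q = 9.068 m³/s; C = (8.150·13.87 + 0.9180·116.0)/9.068 = 24.21 mg/L.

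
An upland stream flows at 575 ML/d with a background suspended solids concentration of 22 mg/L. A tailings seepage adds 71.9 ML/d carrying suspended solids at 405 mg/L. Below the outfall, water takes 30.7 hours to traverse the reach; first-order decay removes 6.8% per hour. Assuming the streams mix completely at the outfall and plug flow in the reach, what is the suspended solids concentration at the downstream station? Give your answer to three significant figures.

7.43 mg/L

After mixing, C = (575.0·22.00 + 71.90·405.0) / 646.9 = 41770/646.9 = 64.57 mg/L.
6.8%/h lost → k = −ln(1 − 0.068) = 0.07042 h⁻¹.
Decay over the reach: 64.57·exp(−kt) = 64.57·0.1151 = 7.432 mg/L.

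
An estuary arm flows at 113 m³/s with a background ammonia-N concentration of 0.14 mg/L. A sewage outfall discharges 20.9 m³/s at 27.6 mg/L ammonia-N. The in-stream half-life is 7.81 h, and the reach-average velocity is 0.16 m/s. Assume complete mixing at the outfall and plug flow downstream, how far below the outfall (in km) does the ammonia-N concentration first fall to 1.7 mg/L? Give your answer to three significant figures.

Flow-weighted average: C = (113.0·0.1400 + 20.90·27.60) / 133.9 = 592.7/133.9 = 4.426 mg/L.
Half-life 7.81 h → k = ln 2 / 7.81 = 0.08875 h⁻¹ = 2.130 d⁻¹.
Set 4.426·exp(−k·t) = 1.7 → t = ln(4.426/1.7)/k = 38810 s = 10.78 h.
Distance = v·t = 0.16·38810 = 6210 m = 6.210 km.

6.21 km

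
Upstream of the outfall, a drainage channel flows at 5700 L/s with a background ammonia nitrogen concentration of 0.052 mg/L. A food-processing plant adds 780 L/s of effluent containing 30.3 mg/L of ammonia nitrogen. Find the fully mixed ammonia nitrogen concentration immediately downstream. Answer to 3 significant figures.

Conservation of mass: C = (5700·0.05200 + 780.0·30.30) / 6480 = 23930/6480 = 3.693 mg/L.

3.69 mg/L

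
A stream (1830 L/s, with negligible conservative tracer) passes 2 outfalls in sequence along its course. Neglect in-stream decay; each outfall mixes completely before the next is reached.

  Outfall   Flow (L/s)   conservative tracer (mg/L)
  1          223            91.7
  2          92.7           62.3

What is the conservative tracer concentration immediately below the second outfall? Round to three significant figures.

12.2 mg/L

After outfall 1: Q = 1830 + 223.0 = 2053 L/s; C = (1830·0 + 223.0·91.70)/2053 = 9.961 mg/L.
After outfall 2: Q = 2053 + 92.70 = 2146 L/s; C = (2053·9.961 + 92.70·62.30)/2146 = 12.22 mg/L.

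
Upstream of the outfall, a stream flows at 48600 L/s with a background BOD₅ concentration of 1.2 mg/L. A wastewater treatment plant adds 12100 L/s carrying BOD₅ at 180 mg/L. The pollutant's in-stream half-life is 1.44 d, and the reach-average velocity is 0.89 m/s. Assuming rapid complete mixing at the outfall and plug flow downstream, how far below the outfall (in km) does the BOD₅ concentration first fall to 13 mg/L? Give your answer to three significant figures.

Mixed concentration C = ΣQC/ΣQ = (48600·1.200 + 12100·180.0) / 60700 = 2236000/60700 = 36.84 mg/L.
Half-life 1.44 d → k = ln 2 / 1.44 = 0.4814 d⁻¹.
Set 36.84·exp(−k·t) = 13 → t = ln(36.84/13)/k = 187000 s = 51.94 h.
Distance = v·t = 0.89·187000 = 166400 m = 166.4 km.

166 km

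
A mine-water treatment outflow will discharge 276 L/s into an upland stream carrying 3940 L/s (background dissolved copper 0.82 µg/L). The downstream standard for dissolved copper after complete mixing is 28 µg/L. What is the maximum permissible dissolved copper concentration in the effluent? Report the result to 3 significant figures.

416 µg/L

At the limit, (Qr·Cr + Qe·Cₑ)/(Qr + Qe) = 28:
Cₑ = (4216·28 − 3940·0.8200) / 276.0 = 416.0 µg/L.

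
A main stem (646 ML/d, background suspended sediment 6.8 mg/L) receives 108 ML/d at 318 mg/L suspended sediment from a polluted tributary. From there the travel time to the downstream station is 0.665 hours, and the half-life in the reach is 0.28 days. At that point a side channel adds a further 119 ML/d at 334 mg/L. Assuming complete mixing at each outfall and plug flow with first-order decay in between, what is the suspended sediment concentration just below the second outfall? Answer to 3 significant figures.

After mixing, C = (646.0·6.800 + 108.0·318.0) / 754.0 = 38740/754.0 = 51.38 mg/L; combined flow 754.0 ML/d.
Half-life 0.28 d → k = ln 2 / 0.28 = 2.476 d⁻¹.
Decay over the reach: 51.38·exp(−kt) = 51.38·0.9337 = 47.97 mg/L.
Second outfall: C = (754.0·47.97 + 119.0·334.0)/873.0 = 86.96 mg/L.

87.0 mg/L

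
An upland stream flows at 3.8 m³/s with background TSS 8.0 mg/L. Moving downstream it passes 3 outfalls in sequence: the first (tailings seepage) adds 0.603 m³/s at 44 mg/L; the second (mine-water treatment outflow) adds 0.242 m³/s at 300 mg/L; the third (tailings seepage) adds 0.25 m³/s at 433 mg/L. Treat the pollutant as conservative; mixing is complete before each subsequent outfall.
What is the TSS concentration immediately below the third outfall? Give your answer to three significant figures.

After outfall 1: Q = 3.800 + 0.6030 = 4.403 m³/s; C = (3.800·8.000 + 0.6030·44.00)/4.403 = 12.93 mg/L.
After outfall 2: Q = 4.403 + 0.2420 = 4.645 m³/s; C = (4.403·12.93 + 0.2420·300.0)/4.645 = 27.89 mg/L.
After outfall 3: Q = 4.645 + 0.2500 = 4.895 m³/s; C = (4.645·27.89 + 0.2500·433.0)/4.895 = 48.58 mg/L.

48.6 mg/L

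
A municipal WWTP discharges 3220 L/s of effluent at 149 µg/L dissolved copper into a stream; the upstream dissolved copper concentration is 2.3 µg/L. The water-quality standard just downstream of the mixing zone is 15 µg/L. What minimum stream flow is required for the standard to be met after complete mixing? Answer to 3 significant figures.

34000 L/s

Set C_mix = 15: (Q·2.300 + 3220·149.0) / (Q + 3220) = 15
→ Q = 3220·(149.0 − 15)/(15 − 2.300) = 33970 L/s.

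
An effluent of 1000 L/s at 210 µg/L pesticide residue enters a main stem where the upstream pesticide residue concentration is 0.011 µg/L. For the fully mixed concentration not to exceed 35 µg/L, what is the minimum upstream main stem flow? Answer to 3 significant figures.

Set C_mix = 35: (Q·0.01100 + 1000·210.0) / (Q + 1000) = 35
→ Q = 1000·(210.0 − 35)/(35 − 0.01100) = 5002 L/s.

5000 L/s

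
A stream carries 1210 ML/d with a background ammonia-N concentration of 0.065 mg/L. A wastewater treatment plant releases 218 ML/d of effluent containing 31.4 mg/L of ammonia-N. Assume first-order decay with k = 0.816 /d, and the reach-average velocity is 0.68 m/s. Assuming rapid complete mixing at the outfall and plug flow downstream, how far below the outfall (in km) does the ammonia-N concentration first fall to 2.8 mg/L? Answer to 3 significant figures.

After mixing, C = (1210·0.06500 + 218.0·31.40) / 1428 = 6924/1428 = 4.849 mg/L.
Set 4.849·exp(−k·t) = 2.8 → t = ln(4.849/2.8)/k = 58140 s = 16.15 h.
Distance = v·t = 0.68·58140 = 39530 m = 39.53 km.

39.5 km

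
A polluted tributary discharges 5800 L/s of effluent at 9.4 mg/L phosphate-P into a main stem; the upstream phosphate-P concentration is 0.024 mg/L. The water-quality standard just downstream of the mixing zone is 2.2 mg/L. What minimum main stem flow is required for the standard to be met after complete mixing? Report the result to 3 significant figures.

Set C_mix = 2.2: (Q·0.02400 + 5800·9.400) / (Q + 5800) = 2.2
→ Q = 5800·(9.400 − 2.2)/(2.2 − 0.02400) = 19190 L/s.

19200 L/s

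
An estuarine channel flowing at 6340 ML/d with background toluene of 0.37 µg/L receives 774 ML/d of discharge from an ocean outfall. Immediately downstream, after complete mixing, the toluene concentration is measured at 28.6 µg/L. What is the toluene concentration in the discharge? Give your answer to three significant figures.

260 µg/L

Mass balance: 6340·0.3700 + 774.0·Cₑ = 7114·28.60
→ Cₑ = (7114·28.60 − 6340·0.3700) / 774.0 = 259.8 µg/L.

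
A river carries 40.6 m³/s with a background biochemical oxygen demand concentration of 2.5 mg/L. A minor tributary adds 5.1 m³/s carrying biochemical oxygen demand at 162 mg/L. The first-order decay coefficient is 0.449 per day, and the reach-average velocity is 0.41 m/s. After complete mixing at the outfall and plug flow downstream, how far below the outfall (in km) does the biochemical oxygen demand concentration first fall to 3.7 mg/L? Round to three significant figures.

134 km

Mixed concentration C = ΣQC/ΣQ = (40.60·2.500 + 5.100·162.0) / 45.70 = 927.7/45.70 = 20.30 mg/L.
Set 20.30·exp(−k·t) = 3.7 → t = ln(20.30/3.7)/k = 327600 s = 90.99 h.
Distance = v·t = 0.41·327600 = 134300 m = 134.3 km.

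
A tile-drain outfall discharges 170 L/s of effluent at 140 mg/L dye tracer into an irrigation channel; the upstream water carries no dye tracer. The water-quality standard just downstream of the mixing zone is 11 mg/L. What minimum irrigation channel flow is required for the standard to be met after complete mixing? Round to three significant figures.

1990 L/s

Set C_mix = 11: (Q·0 + 170.0·140.0) / (Q + 170.0) = 11
→ Q = 170.0·(140.0 − 11)/(11 − 0) = 1994 L/s.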